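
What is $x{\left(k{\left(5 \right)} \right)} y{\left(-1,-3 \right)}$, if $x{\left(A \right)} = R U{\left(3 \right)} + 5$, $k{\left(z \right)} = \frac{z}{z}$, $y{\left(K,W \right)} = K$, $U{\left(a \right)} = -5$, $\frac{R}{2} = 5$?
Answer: $45$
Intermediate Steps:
$R = 10$ ($R = 2 \cdot 5 = 10$)
$k{\left(z \right)} = 1$
$x{\left(A \right)} = -45$ ($x{\left(A \right)} = 10 \left(-5\right) + 5 = -50 + 5 = -45$)
$x{\left(k{\left(5 \right)} \right)} y{\left(-1,-3 \right)} = \left(-45\right) \left(-1\right) = 45$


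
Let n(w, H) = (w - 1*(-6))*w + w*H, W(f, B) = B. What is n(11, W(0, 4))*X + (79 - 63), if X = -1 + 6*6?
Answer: 8101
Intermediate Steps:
X = 35 (X = -1 + 36 = 35)
n(w, H) = H*w + w*(6 + w) (n(w, H) = (w + 6)*w + H*w = (6 + w)*w + H*w = w*(6 + w) + H*w = H*w + w*(6 + w))
n(11, W(0, 4))*X + (79 - 63) = (11*(6 + 4 + 11))*35 + (79 - 63) = (11*21)*35 + 16 = 231*35 + 16 = 8085 + 16 = 8101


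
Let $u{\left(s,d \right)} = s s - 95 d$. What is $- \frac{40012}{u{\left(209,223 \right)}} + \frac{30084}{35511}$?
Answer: $- \frac{3263581}{3503752} \approx -0.93145$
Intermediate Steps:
$u{\left(s,d \right)} = s^{2} - 95 d$
$- \frac{40012}{u{\left(209,223 \right)}} + \frac{30084}{35511} = - \frac{40012}{209^{2} - 21185} + \frac{30084}{35511} = - \frac{40012}{43681 - 21185} + 30084 \cdot \frac{1}{35511} = - \frac{40012}{22496} + \frac{10028}{11837} = \left(-40012\right) \frac{1}{22496} + \frac{10028}{11837} = - \frac{10003}{5624} + \frac{10028}{11837} = - \frac{3263581}{3503752}$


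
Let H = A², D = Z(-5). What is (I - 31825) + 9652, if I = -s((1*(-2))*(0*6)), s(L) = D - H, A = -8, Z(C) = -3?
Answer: -22106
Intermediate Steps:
D = -3
H = 64 (H = (-8)² = 64)
s(L) = -67 (s(L) = -3 - 1*64 = -3 - 64 = -67)
I = 67 (I = -1*(-67) = 67)
(I - 31825) + 9652 = (67 - 31825) + 9652 = -31758 + 9652 = -22106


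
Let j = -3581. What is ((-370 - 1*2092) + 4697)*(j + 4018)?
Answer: 976695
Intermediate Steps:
((-370 - 1*2092) + 4697)*(j + 4018) = ((-370 - 1*2092) + 4697)*(-3581 + 4018) = ((-370 - 2092) + 4697)*437 = (-2462 + 4697)*437 = 2235*437 = 976695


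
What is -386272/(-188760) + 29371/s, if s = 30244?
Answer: 2153310041/713607180 ≈ 3.0175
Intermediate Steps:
-386272/(-188760) + 29371/s = -386272/(-188760) + 29371/30244 = -386272*(-1/188760) + 29371*(1/30244) = 48284/23595 + 29371/30244 = 2153310041/713607180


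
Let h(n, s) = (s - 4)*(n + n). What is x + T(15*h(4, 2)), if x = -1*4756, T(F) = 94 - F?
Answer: -4422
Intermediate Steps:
h(n, s) = 2*n*(-4 + s) (h(n, s) = (-4 + s)*(2*n) = 2*n*(-4 + s))
x = -4756
x + T(15*h(4, 2)) = -4756 + (94 - 15*2*4*(-4 + 2)) = -4756 + (94 - 15*2*4*(-2)) = -4756 + (94 - 15*(-16)) = -4756 + (94 - 1*(-240)) = -4756 + (94 + 240) = -4756 + 334 = -4422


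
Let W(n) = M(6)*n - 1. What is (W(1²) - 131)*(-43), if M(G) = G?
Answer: 5418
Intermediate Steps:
W(n) = -1 + 6*n (W(n) = 6*n - 1 = -1 + 6*n)
(W(1²) - 131)*(-43) = ((-1 + 6*1²) - 131)*(-43) = ((-1 + 6*1) - 131)*(-43) = ((-1 + 6) - 131)*(-43) = (5 - 131)*(-43) = -126*(-43) = 5418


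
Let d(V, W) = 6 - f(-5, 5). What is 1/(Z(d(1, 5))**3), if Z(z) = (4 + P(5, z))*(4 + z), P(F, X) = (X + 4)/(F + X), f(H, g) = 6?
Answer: 125/884736 ≈ 0.00014129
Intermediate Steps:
d(V, W) = 0 (d(V, W) = 6 - 1*6 = 6 - 6 = 0)
P(F, X) = (4 + X)/(F + X)
Z(z) = (4 + z)*(4 + (4 + z)/(5 + z)) (Z(z) = (4 + (4 + z)/(5 + z))*(4 + z) = (4 + z)*(4 + (4 + z)/(5 + z)))
1/(Z(d(1, 5))**3) = 1/(((96 + 5*0**2 + 44*0)/(5 + 0))**3) = 1/(((96 + 5*0 + 0)/5)**3) = 1/(((96 + 0 + 0)/5)**3) = 1/(((1/5)*96)**3) = 1/((96/5)**3) = 1/(884736/125) = 125/884736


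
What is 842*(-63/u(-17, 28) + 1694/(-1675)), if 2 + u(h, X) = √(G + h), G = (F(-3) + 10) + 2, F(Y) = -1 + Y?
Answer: 159161576/21775 + 159138*I/13 ≈ 7309.4 + 12241.0*I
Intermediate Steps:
G = 8 (G = ((-1 - 3) + 10) + 2 = (-4 + 10) + 2 = 6 + 2 = 8)
u(h, X) = -2 + √(8 + h)
842*(-63/u(-17, 28) + 1694/(-1675)) = 842*(-63/(-2 + √(8 - 17)) + 1694/(-1675)) = 842*(-63/(-2 + √(-9)) + 1694*(-1/1675)) = 842*(-63*(-2 - 3*I)/13 - 1694/1675) = 842*(-1694/1675 - 63*(-2 - 3*I)/13) = -1426348/1675 - 53046*(-2 - 3*I)/13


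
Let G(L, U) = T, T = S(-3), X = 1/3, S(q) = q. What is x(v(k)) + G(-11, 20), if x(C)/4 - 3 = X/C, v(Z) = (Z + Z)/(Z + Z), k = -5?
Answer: 31/3 ≈ 10.333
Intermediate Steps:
X = ⅓ ≈ 0.33333
T = -3
G(L, U) = -3
v(Z) = 1 (v(Z) = (2*Z)/((2*Z)) = (2*Z)*(1/(2*Z)) = 1)
x(C) = 12 + 4/(3*C) (x(C) = 12 + 4*(1/(3*C)) = 12 + 4/(3*C))
x(v(k)) + G(-11, 20) = (12 + (4/3)/1) - 3 = (12 + (4/3)*1) - 3 = (12 + 4/3) - 3 = 40/3 - 3 = 31/3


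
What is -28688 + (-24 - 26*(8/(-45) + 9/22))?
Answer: -14215417/495 ≈ -28718.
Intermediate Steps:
-28688 + (-24 - 26*(8/(-45) + 9/22)) = -28688 + (-24 - 26*(8*(-1/45) + 9*(1/22))) = -28688 + (-24 - 26*(-8/45 + 9/22)) = -28688 + (-24 - 26*229/990) = -28688 + (-24 - 2977/495) = -28688 - 14857/495 = -14215417/495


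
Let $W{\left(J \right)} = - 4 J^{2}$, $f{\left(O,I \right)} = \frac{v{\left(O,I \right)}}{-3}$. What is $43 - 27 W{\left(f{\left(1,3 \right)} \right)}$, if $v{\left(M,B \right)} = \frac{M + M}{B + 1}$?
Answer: $46$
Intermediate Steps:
$v{\left(M,B \right)} = \frac{2 M}{1 + B}$
$f{\left(O,I \right)} = - \frac{2 O}{3 \left(1 + I\right)}$ ($f{\left(O,I \right)} = \frac{2 O \frac{1}{1 + I}}{-3} = \frac{2 O}{1 + I} \left(- \frac{1}{3}\right) = - \frac{2 O}{3 \left(1 + I\right)}$)
$43 - 27 W{\left(f{\left(1,3 \right)} \right)} = 43 - 27 \left(- 4 \left(\left(-2\right) 1 \frac{1}{3 + 3 \cdot 3}\right)^{2}\right) = 43 - 27 \left(- 4 \left(\left(-2\right) 1 \frac{1}{3 + 9}\right)^{2}\right) = 43 - 27 \left(- 4 \left(\left(-2\right) 1 \cdot \frac{1}{12}\right)^{2}\right) = 43 - 27 \left(- 4 \left(- \frac{1}{6}\right)^{2}\right) = 43 - 27 \left(\left(-4\right) \frac{1}{36}\right) = 43 - -3 = 43 + 3 = 46$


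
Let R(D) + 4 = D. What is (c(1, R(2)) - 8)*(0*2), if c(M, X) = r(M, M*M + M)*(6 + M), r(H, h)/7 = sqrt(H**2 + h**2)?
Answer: 0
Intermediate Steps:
R(D) = -4 + D
r(H, h) = 7*sqrt(H**2 + h**2)
c(M, X) = 7*sqrt(M**2 + (M + M**2)**2)*(6 + M) (c(M, X) = (7*sqrt(M**2 + (M*M + M)**2))*(6 + M) = (7*sqrt(M**2 + (M**2 + M)**2))*(6 + M) = (7*sqrt(M**2 + (M + M**2)**2))*(6 + M) = 7*sqrt(M**2 + (M + M**2)**2)*(6 + M))
(c(1, R(2)) - 8)*(0*2) = (7*sqrt(1**2*(1 + (1 + 1)**2))*(6 + 1) - 8)*(0*2) = (7*sqrt(1*(1 + 2**2))*7 - 8)*0 = (7*sqrt(1*(1 + 4))*7 - 8)*0 = (7*sqrt(1*5)*7 - 8)*0 = (7*sqrt(5)*7 - 8)*0 = (49*sqrt(5) - 8)*0 = (-8 + 49*sqrt(5))*0 = 0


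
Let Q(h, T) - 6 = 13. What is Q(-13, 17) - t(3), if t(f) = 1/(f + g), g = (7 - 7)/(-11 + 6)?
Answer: 56/3 ≈ 18.667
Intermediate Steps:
g = 0 (g = 0/(-5) = 0*(-⅕) = 0)
Q(h, T) = 19 (Q(h, T) = 6 + 13 = 19)
t(f) = 1/f (t(f) = 1/(f + 0) = 1/f)
Q(-13, 17) - t(3) = 19 - 1/3 = 19 - 1*⅓ = 19 - ⅓ = 56/3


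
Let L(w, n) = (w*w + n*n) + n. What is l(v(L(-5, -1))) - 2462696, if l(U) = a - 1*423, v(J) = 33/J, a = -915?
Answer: -2464034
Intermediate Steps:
L(w, n) = n + n² + w² (L(w, n) = (w² + n²) + n = (n² + w²) + n = n + n² + w²)
l(U) = -1338 (l(U) = -915 - 1*423 = -915 - 423 = -1338)
l(v(L(-5, -1))) - 2462696 = -1338 - 2462696 = -2464034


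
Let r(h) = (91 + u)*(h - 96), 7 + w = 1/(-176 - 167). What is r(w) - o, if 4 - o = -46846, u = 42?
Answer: -2966920/49 ≈ -60549.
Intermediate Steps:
o = 46850 (o = 4 - 1*(-46846) = 4 + 46846 = 46850)
w = -2402/343 (w = -7 + 1/(-176 - 167) = -7 + 1/(-343) = -7 - 1/343 = -2402/343 ≈ -7.0029)
r(h) = -12768 + 133*h (r(h) = (91 + 42)*(h - 96) = 133*(-96 + h) = -12768 + 133*h)
r(w) - o = (-12768 + 133*(-2402/343)) - 1*46850 = (-12768 - 45638/49) - 46850 = -671270/49 - 46850 = -2966920/49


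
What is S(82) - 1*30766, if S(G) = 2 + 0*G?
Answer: -30764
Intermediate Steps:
S(G) = 2 (S(G) = 2 + 0 = 2)
S(82) - 1*30766 = 2 - 1*30766 = 2 - 30766 = -30764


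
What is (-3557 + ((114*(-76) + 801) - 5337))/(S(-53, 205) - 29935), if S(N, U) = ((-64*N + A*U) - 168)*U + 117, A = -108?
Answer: 16757/3907598 ≈ 0.0042883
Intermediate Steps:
S(N, U) = 117 + U*(-168 - 108*U - 64*N) (S(N, U) = ((-64*N - 108*U) - 168)*U + 117 = ((-108*U - 64*N) - 168)*U + 117 = (-168 - 108*U - 64*N)*U + 117 = U*(-168 - 108*U - 64*N) + 117 = 117 + U*(-168 - 108*U - 64*N))
(-3557 + ((114*(-76) + 801) - 5337))/(S(-53, 205) - 29935) = (-3557 + ((114*(-76) + 801) - 5337))/((117 - 168*205 - 108*205² - 64*(-53)*205) - 29935) = (-3557 + ((-8664 + 801) - 5337))/((117 - 34440 - 108*42025 + 695360) - 29935) = (-3557 + (-7863 - 5337))/((117 - 34440 - 4538700 + 695360) - 29935) = (-3557 - 13200)/(-3877663 - 29935) = -16757/(-3907598) = -16757*(-1/3907598) = 16757/3907598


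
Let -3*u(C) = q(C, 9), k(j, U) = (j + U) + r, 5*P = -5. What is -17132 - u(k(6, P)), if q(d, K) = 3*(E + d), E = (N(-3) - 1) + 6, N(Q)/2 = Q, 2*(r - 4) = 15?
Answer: -34233/2 ≈ -17117.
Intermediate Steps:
r = 23/2 (r = 4 + (½)*15 = 4 + 15/2 = 23/2 ≈ 11.500)
N(Q) = 2*Q
P = -1 (P = (⅕)*(-5) = -1)
E = -1 (E = (2*(-3) - 1) + 6 = (-6 - 1) + 6 = -7 + 6 = -1)
k(j, U) = 23/2 + U + j (k(j, U) = (j + U) + 23/2 = (U + j) + 23/2 = 23/2 + U + j)
q(d, K) = -3 + 3*d (q(d, K) = 3*(-1 + d) = -3 + 3*d)
u(C) = 1 - C (u(C) = -(-3 + 3*C)/3 = 1 - C)
-17132 - u(k(6, P)) = -17132 - (1 - (23/2 - 1 + 6)) = -17132 - (1 - 1*33/2) = -17132 - (1 - 33/2) = -17132 - 1*(-31/2) = -17132 + 31/2 = -34233/2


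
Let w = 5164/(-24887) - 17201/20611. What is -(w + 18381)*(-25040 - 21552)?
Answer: 439265887150318592/512945957 ≈ 8.5636e+8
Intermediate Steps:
w = -534516491/512945957 (w = 5164*(-1/24887) - 17201*1/20611 = -5164/24887 - 17201/20611 = -534516491/512945957 ≈ -1.0421)
-(w + 18381)*(-25040 - 21552) = -(-534516491/512945957 + 18381)*(-25040 - 21552) = -9427925119126*(-46592)/512945957 = -1*(-439265887150318592/512945957) = 439265887150318592/512945957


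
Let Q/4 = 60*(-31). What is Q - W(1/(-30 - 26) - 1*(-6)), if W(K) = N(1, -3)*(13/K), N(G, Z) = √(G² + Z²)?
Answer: -7440 - 728*√10/335 ≈ -7446.9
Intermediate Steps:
W(K) = 13*√10/K (W(K) = √(1² + (-3)²)*(13/K) = √(1 + 9)*(13/K) = √10*(13/K) = 13*√10/K)
Q = -7440 (Q = 4*(60*(-31)) = 4*(-1860) = -7440)
Q - W(1/(-30 - 26) - 1*(-6)) = -7440 - 13*√10/(1/(-30 - 26) - 1*(-6)) = -7440 - 13*√10/(1/(-56) + 6) = -7440 - 13*√10/(-1/56 + 6) = -7440 - 13*√10/335/56 = -7440 - 13*√10*56/335 = -7440 - 728*√10/335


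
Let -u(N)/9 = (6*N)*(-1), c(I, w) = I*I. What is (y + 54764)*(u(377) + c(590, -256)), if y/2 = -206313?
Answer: -131857116796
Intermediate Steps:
c(I, w) = I**2
y = -412626 (y = 2*(-206313) = -412626)
u(N) = 54*N (u(N) = -9*6*N*(-1) = -(-54)*N = 54*N)
(y + 54764)*(u(377) + c(590, -256)) = (-412626 + 54764)*(54*377 + 590**2) = -357862*(20358 + 348100) = -357862*368458 = -131857116796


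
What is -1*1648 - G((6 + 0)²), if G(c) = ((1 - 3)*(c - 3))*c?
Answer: 728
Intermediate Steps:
G(c) = c*(6 - 2*c) (G(c) = (-2*(-3 + c))*c = (6 - 2*c)*c = c*(6 - 2*c))
-1*1648 - G((6 + 0)²) = -1*1648 - 2*(6 + 0)²*(3 - (6 + 0)²) = -1648 - 2*6²*(3 - 1*6²) = -1648 - 2*36*(3 - 1*36) = -1648 - 2*36*(3 - 36) = -1648 - 2*36*(-33) = -1648 - 1*(-2376) = -1648 + 2376 = 728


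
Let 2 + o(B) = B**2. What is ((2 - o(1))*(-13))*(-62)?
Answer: 2418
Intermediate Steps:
o(B) = -2 + B**2
((2 - o(1))*(-13))*(-62) = ((2 - (-2 + 1**2))*(-13))*(-62) = ((2 - (-2 + 1))*(-13))*(-62) = ((2 - 1*(-1))*(-13))*(-62) = ((2 + 1)*(-13))*(-62) = (3*(-13))*(-62) = -39*(-62) = 2418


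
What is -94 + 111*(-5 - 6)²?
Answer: 13337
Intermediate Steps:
-94 + 111*(-5 - 6)² = -94 + 111*(-11)² = -94 + 111*121 = -94 + 13431 = 13337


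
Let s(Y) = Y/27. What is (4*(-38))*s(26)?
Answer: -3952/27 ≈ -146.37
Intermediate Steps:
s(Y) = Y/27 (s(Y) = Y*(1/27) = Y/27)
(4*(-38))*s(26) = (4*(-38))*((1/27)*26) = -152*26/27 = -3952/27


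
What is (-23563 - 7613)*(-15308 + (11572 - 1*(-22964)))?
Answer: -599452128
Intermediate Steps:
(-23563 - 7613)*(-15308 + (11572 - 1*(-22964))) = -31176*(-15308 + (11572 + 22964)) = -31176*(-15308 + 34536) = -31176*19228 = -599452128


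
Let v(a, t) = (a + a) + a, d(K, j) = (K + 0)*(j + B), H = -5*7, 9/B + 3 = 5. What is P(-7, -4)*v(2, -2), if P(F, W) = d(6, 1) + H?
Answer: -12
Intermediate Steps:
B = 9/2 (B = 9/(-3 + 5) = 9/2 ≈ 4.5000)
H = -35
d(K, j) = K*(9/2 + j) (d(K, j) = (K + 0)*(j + 9/2) = K*(9/2 + j))
P(F, W) = -2 (P(F, W) = (½)*6*(9 + 2*1) - 35 = (½)*6*(9 + 2) - 35 = (½)*6*11 - 35 = 33 - 35 = -2)
v(a, t) = 3*a (v(a, t) = 2*a + a = 3*a)
P(-7, -4)*v(2, -2) = -6*2 = -2*6 = -12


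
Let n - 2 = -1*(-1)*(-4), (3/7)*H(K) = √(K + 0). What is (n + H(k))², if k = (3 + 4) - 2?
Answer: 281/9 - 28*√5/3 ≈ 10.352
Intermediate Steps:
k = 5 (k = 7 - 2 = 5)
H(K) = 7*√K/3 (H(K) = 7*√(K + 0)/3 = 7*√K/3)
n = -2 (n = 2 - 1*(-1)*(-4) = 2 + 1*(-4) = 2 - 4 = -2)
(n + H(k))² = (-2 + 7*√5/3)²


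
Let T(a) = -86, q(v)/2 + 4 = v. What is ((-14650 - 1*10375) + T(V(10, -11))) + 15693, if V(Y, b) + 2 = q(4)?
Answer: -9418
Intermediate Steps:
q(v) = -8 + 2*v
V(Y, b) = -2 (V(Y, b) = -2 + (-8 + 2*4) = -2 + (-8 + 8) = -2 + 0 = -2)
((-14650 - 1*10375) + T(V(10, -11))) + 15693 = ((-14650 - 1*10375) - 86) + 15693 = ((-14650 - 10375) - 86) + 15693 = (-25025 - 86) + 15693 = -25111 + 15693 = -9418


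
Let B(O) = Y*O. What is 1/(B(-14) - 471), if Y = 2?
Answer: -1/499 ≈ -0.0020040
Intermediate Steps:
B(O) = 2*O
1/(B(-14) - 471) = 1/(2*(-14) - 471) = 1/(-28 - 471) = 1/(-499) = -1/499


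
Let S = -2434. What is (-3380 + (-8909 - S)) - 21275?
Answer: -31130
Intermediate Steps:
(-3380 + (-8909 - S)) - 21275 = (-3380 + (-8909 - 1*(-2434))) - 21275 = (-3380 + (-8909 + 2434)) - 21275 = (-3380 - 6475) - 21275 = -9855 - 21275 = -31130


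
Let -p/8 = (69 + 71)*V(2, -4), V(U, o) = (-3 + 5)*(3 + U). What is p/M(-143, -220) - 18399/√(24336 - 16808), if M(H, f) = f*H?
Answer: -560/1573 - 18399*√1882/3764 ≈ -212.41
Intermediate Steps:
M(H, f) = H*f
V(U, o) = 6 + 2*U (V(U, o) = 2*(3 + U) = 6 + 2*U)
p = -11200 (p = -8*(69 + 71)*(6 + 2*2) = -1120*(6 + 4) = -1120*10 = -8*1400 = -11200)
p/M(-143, -220) - 18399/√(24336 - 16808) = -11200/((-143*(-220))) - 18399/√(24336 - 16808) = -11200/31460 - 18399*√1882/3764 = -11200*1/31460 - 18399*√1882/3764 = -560/1573 - 18399*√1882/3764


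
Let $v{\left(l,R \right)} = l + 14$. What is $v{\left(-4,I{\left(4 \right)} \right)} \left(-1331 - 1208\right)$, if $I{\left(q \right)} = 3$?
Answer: $-25390$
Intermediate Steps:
$v{\left(l,R \right)} = 14 + l$
$v{\left(-4,I{\left(4 \right)} \right)} \left(-1331 - 1208\right) = \left(14 - 4\right) \left(-1331 - 1208\right) = 10 \left(-2539\right) = -25390$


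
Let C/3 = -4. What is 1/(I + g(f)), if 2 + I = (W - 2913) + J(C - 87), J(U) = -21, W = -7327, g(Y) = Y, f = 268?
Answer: -1/9995 ≈ -0.00010005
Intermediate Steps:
C = -12 (C = 3*(-4) = -12)
I = -10263 (I = -2 + ((-7327 - 2913) - 21) = -2 + (-10240 - 21) = -2 - 10261 = -10263)
1/(I + g(f)) = 1/(-10263 + 268) = 1/(-9995) = -1/9995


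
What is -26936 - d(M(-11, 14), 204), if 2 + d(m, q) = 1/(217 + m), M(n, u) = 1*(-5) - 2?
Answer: -5656141/210 ≈ -26934.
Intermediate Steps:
M(n, u) = -7 (M(n, u) = -5 - 2 = -7)
d(m, q) = -2 + 1/(217 + m)
-26936 - d(M(-11, 14), 204) = -26936 - (-433 - 2*(-7))/(217 - 7) = -26936 - (-433 + 14)/210 = -26936 - (-419)/210 = -26936 - 1*(-419/210) = -26936 + 419/210 = -5656141/210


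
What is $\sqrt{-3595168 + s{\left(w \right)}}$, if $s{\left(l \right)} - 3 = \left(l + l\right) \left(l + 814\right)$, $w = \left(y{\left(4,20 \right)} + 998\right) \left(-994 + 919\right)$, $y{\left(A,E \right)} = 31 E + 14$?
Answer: $\sqrt{29760657635} \approx 1.7251 \cdot 10^{5}$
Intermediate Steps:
$y{\left(A,E \right)} = 14 + 31 E$
$w = -122400$ ($w = \left(\left(14 + 31 \cdot 20\right) + 998\right) \left(-994 + 919\right) = \left(\left(14 + 620\right) + 998\right) \left(-75\right) = \left(634 + 998\right) \left(-75\right) = 1632 \left(-75\right) = -122400$)
$s{\left(l \right)} = 3 + 2 l \left(814 + l\right)$ ($s{\left(l \right)} = 3 + \left(l + l\right) \left(l + 814\right) = 3 + 2 l \left(814 + l\right)$)
$\sqrt{-3595168 + s{\left(w \right)}} = \sqrt{-3595168 + \left(3 + 2 \left(-122400\right)^{2} + 1628 \left(-122400\right)\right)} = \sqrt{-3595168 + \left(3 + 2 \cdot 14981760000 - 199267200\right)} = \sqrt{-3595168 + \left(3 + 29963520000 - 199267200\right)} = \sqrt{-3595168 + 29764252803} = \sqrt{29760657635}$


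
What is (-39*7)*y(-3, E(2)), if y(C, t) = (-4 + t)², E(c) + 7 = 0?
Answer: -33033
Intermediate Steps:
E(c) = -7 (E(c) = -7 + 0 = -7)
(-39*7)*y(-3, E(2)) = (-39*7)*(-4 - 7)² = -273*(-11)² = -273*121 = -33033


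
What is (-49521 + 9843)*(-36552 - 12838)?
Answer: 1959696420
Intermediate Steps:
(-49521 + 9843)*(-36552 - 12838) = -39678*(-49390) = 1959696420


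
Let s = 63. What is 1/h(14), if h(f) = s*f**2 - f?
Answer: 1/12334 ≈ 8.1077e-5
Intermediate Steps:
h(f) = -f + 63*f**2 (h(f) = 63*f**2 - f = -f + 63*f**2)
1/h(14) = 1/(14*(-1 + 63*14)) = 1/(14*(-1 + 882)) = 1/(14*881) = 1/12334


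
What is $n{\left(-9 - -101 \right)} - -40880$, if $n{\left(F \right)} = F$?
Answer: $40972$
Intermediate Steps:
$n{\left(-9 - -101 \right)} - -40880 = \left(-9 - -101\right) - -40880 = \left(-9 + 101\right) + 40880 = 92 + 40880 = 40972$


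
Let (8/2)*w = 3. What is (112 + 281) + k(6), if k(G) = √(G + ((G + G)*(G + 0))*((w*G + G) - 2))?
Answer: 393 + √618 ≈ 417.86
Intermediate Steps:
w = ¾ (w = (¼)*3 = ¾ ≈ 0.75000)
k(G) = √(G + 2*G²*(-2 + 7*G/4)) (k(G) = √(G + ((G + G)*(G + 0))*((3*G/4 + G) - 2)) = √(G + ((2*G)*G)*(7*G/4 - 2)) = √(G + (2*G²)*(-2 + 7*G/4)) = √(G + 2*G²*(-2 + 7*G/4)))
(112 + 281) + k(6) = (112 + 281) + √2*√(6*(2 - 8*6 + 7*6²))/2 = 393 + √2*√(6*(2 - 48 + 7*36))/2 = 393 + √2*√(6*(2 - 48 + 252))/2 = 393 + √2*√(6*206)/2 = 393 + √2*√1236/2 = 393 + √2*(2*√309)/2 = 393 + √618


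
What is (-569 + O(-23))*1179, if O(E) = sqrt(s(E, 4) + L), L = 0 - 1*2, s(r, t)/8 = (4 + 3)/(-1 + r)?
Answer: -670851 + 393*I*sqrt(39) ≈ -6.7085e+5 + 2454.3*I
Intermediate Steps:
s(r, t) = 56/(-1 + r) (s(r, t) = 8*((4 + 3)/(-1 + r)) = 8*(7/(-1 + r)) = 56/(-1 + r))
L = -2 (L = 0 - 2 = -2)
O(E) = sqrt(-2 + 56/(-1 + E)) (O(E) = sqrt(56/(-1 + E) - 2) = sqrt(-2 + 56/(-1 + E)))
(-569 + O(-23))*1179 = (-569 + sqrt(2)*sqrt((29 - 1*(-23))/(-1 - 23)))*1179 = (-569 + sqrt(2)*sqrt((29 + 23)/(-24)))*1179 = (-569 + sqrt(2)*sqrt(-1/24*52))*1179 = (-569 + sqrt(2)*sqrt(-13/6))*1179 = (-569 + sqrt(2)*(I*sqrt(78)/6))*1179 = (-569 + I*sqrt(39)/3)*1179 = -670851 + 393*I*sqrt(39)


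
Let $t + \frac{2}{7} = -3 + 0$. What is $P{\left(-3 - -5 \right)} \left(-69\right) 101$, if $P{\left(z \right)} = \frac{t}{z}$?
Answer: $\frac{160287}{14} \approx 11449.0$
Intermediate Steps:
$t = - \frac{23}{7}$ ($t = - \frac{2}{7} + \left(-3 + 0\right) = - \frac{2}{7} - 3 = - \frac{23}{7} \approx -3.2857$)
$P{\left(z \right)} = - \frac{23}{7 z}$
$P{\left(-3 - -5 \right)} \left(-69\right) 101 = - \frac{23}{7 \left(-3 - -5\right)} \left(-69\right) 101 = - \frac{23}{7 \left(-3 + 5\right)} \left(-69\right) 101 = - \frac{23}{7 \cdot 2} \left(-69\right) 101 = \left(- \frac{23}{7}\right) \frac{1}{2} \left(-69\right) 101 = \left(- \frac{23}{14}\right) \left(-69\right) 101 = \frac{1587}{14} \cdot 101 = \frac{160287}{14}$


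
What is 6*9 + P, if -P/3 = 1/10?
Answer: 537/10 ≈ 53.700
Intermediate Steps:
P = -3/10 ≈ -0.30000
6*9 + P = 6*9 - 3/10 = 54 - 3/10 = 537/10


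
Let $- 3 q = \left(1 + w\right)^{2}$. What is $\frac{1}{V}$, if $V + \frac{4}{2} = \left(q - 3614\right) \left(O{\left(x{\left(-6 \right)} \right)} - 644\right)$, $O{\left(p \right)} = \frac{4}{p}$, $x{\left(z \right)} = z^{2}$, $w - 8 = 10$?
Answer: $\frac{27}{64921331} \approx 4.1589 \cdot 10^{-7}$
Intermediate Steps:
$w = 18$ ($w = 8 + 10 = 18$)
$q = - \frac{361}{3}$ ($q = - \frac{\left(1 + 18\right)^{2}}{3} = - \frac{19^{2}}{3} = \left(- \frac{1}{3}\right) 361 = - \frac{361}{3} \approx -120.33$)
$V = \frac{64921331}{27}$ ($V = -2 + \left(- \frac{361}{3} - 3614\right) \left(\frac{4}{\left(-6\right)^{2}} - 644\right) = -2 - \frac{11203 \left(\frac{4}{36} - 644\right)}{3} = -2 - \frac{11203 \left(4 \cdot \frac{1}{36} - 644\right)}{3} = -2 - \frac{11203 \left(\frac{1}{9} - 644\right)}{3} = -2 - - \frac{64921385}{27} = -2 + \frac{64921385}{27} = \frac{64921331}{27} \approx 2.4045 \cdot 10^{6}$)
$\frac{1}{V} = \frac{1}{\frac{64921331}{27}} = \frac{27}{64921331}$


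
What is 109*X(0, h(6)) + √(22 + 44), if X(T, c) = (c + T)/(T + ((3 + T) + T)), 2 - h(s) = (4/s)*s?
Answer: -218/3 + √66 ≈ -64.543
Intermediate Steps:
h(s) = -2 (h(s) = 2 - 4/s*s = 2 - 1*4 = 2 - 4 = -2)
X(T, c) = (T + c)/(3 + 3*T) (X(T, c) = (T + c)/(T + (3 + 2*T)) = (T + c)/(3 + 3*T))
109*X(0, h(6)) + √(22 + 44) = 109*((0 - 2)/(3*(1 + 0))) + √(22 + 44) = 109*((⅓)*(-2)/1) + √66 = 109*((⅓)*1*(-2)) + √66 = 109*(-⅔) + √66 = -218/3 + √66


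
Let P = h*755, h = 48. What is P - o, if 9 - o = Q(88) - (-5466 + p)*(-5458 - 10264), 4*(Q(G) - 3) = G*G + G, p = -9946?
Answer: -242269272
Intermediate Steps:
Q(G) = 3 + G/4 + G**2/4 (Q(G) = 3 + (G*G + G)/4 = 3 + (G**2 + G)/4 = 3 + (G + G**2)/4 = 3 + (G/4 + G**2/4) = 3 + G/4 + G**2/4)
P = 36240 (P = 48*755 = 36240)
o = 242305512 (o = 9 - ((3 + (1/4)*88 + (1/4)*88**2) - (-5466 - 9946)*(-5458 - 10264)) = 9 - ((3 + 22 + (1/4)*7744) - (-15412)*(-15722)) = 9 - ((3 + 22 + 1936) - 1*242307464) = 9 - (1961 - 242307464) = 9 - 1*(-242305503) = 9 + 242305503 = 242305512)
P - o = 36240 - 1*242305512 = 36240 - 242305512 = -242269272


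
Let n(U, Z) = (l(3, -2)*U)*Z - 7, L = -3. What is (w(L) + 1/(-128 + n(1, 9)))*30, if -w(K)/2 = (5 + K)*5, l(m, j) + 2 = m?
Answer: -12605/21 ≈ -600.24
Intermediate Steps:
l(m, j) = -2 + m
w(K) = -50 - 10*K (w(K) = -2*(5 + K)*5 = -2*(25 + 5*K) = -50 - 10*K)
n(U, Z) = -7 + U*Z (n(U, Z) = ((-2 + 3)*U)*Z - 7 = (1*U)*Z - 7 = U*Z - 7 = -7 + U*Z)
(w(L) + 1/(-128 + n(1, 9)))*30 = ((-50 - 10*(-3)) + 1/(-128 + (-7 + 1*9)))*30 = ((-50 + 30) + 1/(-128 + (-7 + 9)))*30 = (-20 + 1/(-128 + 2))*30 = (-20 + 1/(-126))*30 = (-20 - 1/126)*30 = -2521/126*30 = -12605/21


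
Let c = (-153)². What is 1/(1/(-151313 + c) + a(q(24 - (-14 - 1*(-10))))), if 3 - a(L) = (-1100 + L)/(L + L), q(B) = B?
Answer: 127904/2832159 ≈ 0.045161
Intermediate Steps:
c = 23409
a(L) = 3 - (-1100 + L)/(2*L) (a(L) = 3 - (-1100 + L)/(L + L) = 3 - (-1100 + L)/(2*L))
1/(1/(-151313 + c) + a(q(24 - (-14 - 1*(-10))))) = 1/(1/(-151313 + 23409) + (5/2 + 550/(24 - (-14 - 1*(-10))))) = 1/(1/(-127904) + (5/2 + 550/(24 - (-14 + 10)))) = 1/(-1/127904 + (5/2 + 550/(24 - 1*(-4)))) = 1/(-1/127904 + (5/2 + 550/(24 + 4))) = 1/(-1/127904 + (5/2 + 550/28)) = 1/(-1/127904 + (5/2 + 550*(1/28))) = 1/(-1/127904 + (5/2 + 275/14)) = 1/(-1/127904 + 155/7) = 1/(2832159/127904) = 127904/2832159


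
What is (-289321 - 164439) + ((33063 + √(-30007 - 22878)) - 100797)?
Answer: -521494 + I*√52885 ≈ -5.2149e+5 + 229.97*I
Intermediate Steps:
(-289321 - 164439) + ((33063 + √(-30007 - 22878)) - 100797) = -453760 + ((33063 + √(-52885)) - 100797) = -453760 + ((33063 + I*√52885) - 100797) = -453760 + (-67734 + I*√52885) = -521494 + I*√52885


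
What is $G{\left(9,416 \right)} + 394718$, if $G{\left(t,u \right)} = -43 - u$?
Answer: $394259$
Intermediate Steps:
$G{\left(9,416 \right)} + 394718 = \left(-43 - 416\right) + 394718 = -459 + 394718 = 394259$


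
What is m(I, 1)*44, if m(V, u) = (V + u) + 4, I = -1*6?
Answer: -44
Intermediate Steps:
I = -6
m(V, u) = 4 + V + u
m(I, 1)*44 = (4 - 6 + 1)*44 = -1*44 = -44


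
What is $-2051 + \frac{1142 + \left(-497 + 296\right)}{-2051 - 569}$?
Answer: $- \frac{5374561}{2620} \approx -2051.4$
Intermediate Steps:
$-2051 + \frac{1142 + \left(-497 + 296\right)}{-2051 - 569} = -2051 + \frac{1142 - 201}{-2620} = -2051 + 941 \left(- \frac{1}{2620}\right) = -2051 - \frac{941}{2620} = - \frac{5374561}{2620}$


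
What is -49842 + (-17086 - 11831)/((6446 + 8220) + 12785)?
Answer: -1368241659/27451 ≈ -49843.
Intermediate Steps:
-49842 + (-17086 - 11831)/((6446 + 8220) + 12785) = -49842 - 28917/(14666 + 12785) = -49842 - 28917/27451 = -1368241659/27451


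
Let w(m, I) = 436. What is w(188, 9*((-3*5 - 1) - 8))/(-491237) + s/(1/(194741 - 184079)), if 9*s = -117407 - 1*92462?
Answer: -366401115406270/1473711 ≈ -2.4862e+8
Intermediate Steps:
s = -209869/9 (s = (-117407 - 1*92462)/9 = (-117407 - 92462)/9 = (⅑)*(-209869) = -209869/9 ≈ -23319.)
w(188, 9*((-3*5 - 1) - 8))/(-491237) + s/(1/(194741 - 184079)) = 436/(-491237) - 209869/(9*(1/(194741 - 184079))) = 436*(-1/491237) - 209869/(9*(1/10662)) = -436/491237 - 209869/(9*1/10662) = -436/491237 - 209869/9*10662 = -436/491237 - 745874426/3 = -366401115406270/1473711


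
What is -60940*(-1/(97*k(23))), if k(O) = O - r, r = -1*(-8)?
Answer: 12188/291 ≈ 41.883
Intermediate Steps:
r = 8
k(O) = -8 + O (k(O) = O - 1*8 = O - 8 = -8 + O)
-60940*(-1/(97*k(23))) = -60940*(-1/(97*(-8 + 23))) = -60940/((-97*15)) = -60940/(-1455) = -60940*(-1/1455) = 12188/291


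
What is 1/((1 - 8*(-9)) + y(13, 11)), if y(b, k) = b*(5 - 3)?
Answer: 1/99 ≈ 0.010101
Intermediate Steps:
y(b, k) = 2*b (y(b, k) = b*2 = 2*b)
1/((1 - 8*(-9)) + y(13, 11)) = 1/((1 - 8*(-9)) + 2*13) = 1/((1 + 72) + 26) = 1/(73 + 26) = 1/99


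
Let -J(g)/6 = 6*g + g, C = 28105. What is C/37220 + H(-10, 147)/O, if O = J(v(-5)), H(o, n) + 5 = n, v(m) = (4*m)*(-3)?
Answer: 409621/586215 ≈ 0.69876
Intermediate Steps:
v(m) = -12*m
H(o, n) = -5 + n
J(g) = -42*g (J(g) = -6*(6*g + g) = -42*g)
O = -2520 (O = -(-504)*(-5) = -42*60 = -2520)
C/37220 + H(-10, 147)/O = 28105/37220 + (-5 + 147)/(-2520) = 28105*(1/37220) + 142*(-1/2520) = 5621/7444 - 71/1260 = 409621/586215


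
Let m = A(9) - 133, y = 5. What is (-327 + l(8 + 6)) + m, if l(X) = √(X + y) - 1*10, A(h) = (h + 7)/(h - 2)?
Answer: -3274/7 + √19 ≈ -463.36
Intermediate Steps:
A(h) = (7 + h)/(-2 + h)
m = -915/7 (m = (7 + 9)/(-2 + 9) - 133 = 16/7 - 133 = -915/7 ≈ -130.71)
l(X) = -10 + √(5 + X) (l(X) = √(X + 5) - 1*10 = √(5 + X) - 10 = -10 + √(5 + X))
(-327 + l(8 + 6)) + m = (-327 + (-10 + √(5 + (8 + 6)))) - 915/7 = (-327 + (-10 + √(5 + 14))) - 915/7 = (-327 + (-10 + √19)) - 915/7 = (-337 + √19) - 915/7 = -3274/7 + √19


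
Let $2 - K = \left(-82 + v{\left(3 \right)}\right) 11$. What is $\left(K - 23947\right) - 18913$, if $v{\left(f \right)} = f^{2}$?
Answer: $-42055$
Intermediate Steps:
$K = 805$ ($K = 2 - \left(-82 + 3^{2}\right) 11 = 2 - \left(-82 + 9\right) 11 = 2 - \left(-73\right) 11 = 2 - -803 = 2 + 803 = 805$)
$\left(K - 23947\right) - 18913 = \left(805 - 23947\right) - 18913 = -23142 - 18913 = -42055$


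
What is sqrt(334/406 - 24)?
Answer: I*sqrt(955115)/203 ≈ 4.8143*I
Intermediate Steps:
sqrt(334/406 - 24) = sqrt(334*(1/406) - 24) = sqrt(167/203 - 24) = sqrt(-4705/203) = I*sqrt(955115)/203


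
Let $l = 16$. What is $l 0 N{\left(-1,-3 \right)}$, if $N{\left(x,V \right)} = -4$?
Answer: $0$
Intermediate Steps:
$l 0 N{\left(-1,-3 \right)} = 16 \cdot 0 \left(-4\right) = 0 \left(-4\right) = 0$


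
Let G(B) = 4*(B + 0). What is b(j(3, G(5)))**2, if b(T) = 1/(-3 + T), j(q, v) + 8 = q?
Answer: 1/64 ≈ 0.015625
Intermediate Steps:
G(B) = 4*B
j(q, v) = -8 + q
b(j(3, G(5)))**2 = (1/(-3 + (-8 + 3)))**2 = (1/(-3 - 5))**2 = (1/(-8))**2 = (-1/8)**2 = 1/64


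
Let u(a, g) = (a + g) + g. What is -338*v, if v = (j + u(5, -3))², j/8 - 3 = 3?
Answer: -746642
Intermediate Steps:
j = 48 (j = 24 + 8*3 = 24 + 24 = 48)
u(a, g) = a + 2*g
v = 2209 (v = (48 + (5 + 2*(-3)))² = (48 + (5 - 6))² = (48 - 1)² = 47² = 2209)
-338*v = -338*2209 = -746642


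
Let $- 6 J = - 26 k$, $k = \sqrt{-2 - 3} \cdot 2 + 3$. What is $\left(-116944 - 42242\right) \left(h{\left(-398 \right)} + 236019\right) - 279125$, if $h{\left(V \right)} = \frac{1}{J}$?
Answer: $\frac{- 976851191134 \sqrt{5} + 1465277264259 i}{13 \left(- 3 i + 2 \sqrt{5}\right)} \approx -3.7571 \cdot 10^{10} + 5656.0 i$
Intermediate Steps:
$k = 3 + 2 i \sqrt{5}$ ($k = \sqrt{-5} \cdot 2 + 3 = i \sqrt{5} \cdot 2 + 3 = 2 i \sqrt{5} + 3 = 3 + 2 i \sqrt{5} \approx 3.0 + 4.4721 i$)
$J = 13 + \frac{26 i \sqrt{5}}{3}$ ($J = - \frac{\left(-26\right) \left(3 + 2 i \sqrt{5}\right)}{6} = - \frac{-78 - 52 i \sqrt{5}}{6} = 13 + \frac{26 i \sqrt{5}}{3} \approx 13.0 + 19.379 i$)
$h{\left(V \right)} = \frac{1}{13 + \frac{26 i \sqrt{5}}{3}}$
$\left(-116944 - 42242\right) \left(h{\left(-398 \right)} + 236019\right) - 279125 = \left(-116944 - 42242\right) \left(\left(\frac{9}{377} - \frac{6 i \sqrt{5}}{377}\right) + 236019\right) - 279125 = - 159186 \left(\frac{88979172}{377} - \frac{6 i \sqrt{5}}{377}\right) - 279125 = \left(- \frac{14164238473992}{377} + \frac{955116 i \sqrt{5}}{377}\right) - 279125 = - \frac{14164343704117}{377} + \frac{955116 i \sqrt{5}}{377}$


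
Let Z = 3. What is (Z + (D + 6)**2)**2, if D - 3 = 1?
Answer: 10609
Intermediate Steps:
D = 4 (D = 3 + 1 = 4)
(Z + (D + 6)**2)**2 = (3 + (4 + 6)**2)**2 = (3 + 10**2)**2 = (3 + 100)**2 = 103**2 = 10609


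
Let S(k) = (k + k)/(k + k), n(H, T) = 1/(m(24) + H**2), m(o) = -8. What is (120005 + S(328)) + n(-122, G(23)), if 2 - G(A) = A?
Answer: 1785209257/14876 ≈ 1.2001e+5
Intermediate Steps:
G(A) = 2 - A
n(H, T) = 1/(-8 + H**2)
S(k) = 1 (S(k) = (2*k)/((2*k)) = (2*k)*(1/(2*k)) = 1)
(120005 + S(328)) + n(-122, G(23)) = (120005 + 1) + 1/(-8 + (-122)**2) = 120006 + 1/(-8 + 14884) = 120006 + 1/14876 = 1785209257/14876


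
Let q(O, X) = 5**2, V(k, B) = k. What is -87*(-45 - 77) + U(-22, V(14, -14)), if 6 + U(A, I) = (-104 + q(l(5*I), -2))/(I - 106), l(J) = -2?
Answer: 976015/92 ≈ 10609.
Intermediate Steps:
q(O, X) = 25
U(A, I) = -6 - 79/(-106 + I) (U(A, I) = -6 + (-104 + 25)/(I - 106) = -6 - 79/(-106 + I))
-87*(-45 - 77) + U(-22, V(14, -14)) = -87*(-45 - 77) + (557 - 6*14)/(-106 + 14) = -87*(-122) + (557 - 84)/(-92) = 10614 - 1/92*473 = 10614 - 473/92 = 976015/92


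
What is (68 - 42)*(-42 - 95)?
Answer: -3562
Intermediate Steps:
(68 - 42)*(-42 - 95) = 26*(-137) = -3562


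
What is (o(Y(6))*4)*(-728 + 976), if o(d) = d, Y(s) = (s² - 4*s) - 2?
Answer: 9920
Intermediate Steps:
Y(s) = -2 + s² - 4*s
(o(Y(6))*4)*(-728 + 976) = ((-2 + 6² - 4*6)*4)*(-728 + 976) = ((-2 + 36 - 24)*4)*248 = (10*4)*248 = 40*248 = 9920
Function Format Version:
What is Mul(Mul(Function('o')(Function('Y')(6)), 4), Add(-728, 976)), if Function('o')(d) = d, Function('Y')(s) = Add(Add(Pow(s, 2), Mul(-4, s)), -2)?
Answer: 9920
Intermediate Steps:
Function('Y')(s) = Add(-2, Pow(s, 2), Mul(-4, s))
Mul(Mul(Function('o')(Function('Y')(6)), 4), Add(-728, 976)) = Mul(Mul(Add(-2, Pow(6, 2), Mul(-4, 6)), 4), Add(-728, 976)) = Mul(Mul(Add(-2, 36, -24), 4), 248) = Mul(Mul(10, 4), 248) = Mul(40, 248) = 9920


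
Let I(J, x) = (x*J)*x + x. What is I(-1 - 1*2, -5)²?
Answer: 6400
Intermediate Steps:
I(J, x) = x + J*x² (I(J, x) = (J*x)*x + x = J*x² + x = x + J*x²)
I(-1 - 1*2, -5)² = (-5*(1 + (-1 - 1*2)*(-5)))² = (-5*(1 + (-1 - 2)*(-5)))² = (-5*(1 - 3*(-5)))² = (-5*(1 + 15))² = (-5*16)² = (-80)² = 6400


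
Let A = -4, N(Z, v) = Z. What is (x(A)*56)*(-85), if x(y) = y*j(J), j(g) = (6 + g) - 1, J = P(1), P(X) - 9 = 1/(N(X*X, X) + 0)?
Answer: 285600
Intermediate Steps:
P(X) = 9 + X**(-2) (P(X) = 9 + 1/(X*X + 0) = 9 + 1/(X**2 + 0) = 9 + 1/(X**2) = 9 + X**(-2))
J = 10 (J = 9 + 1**(-2) = 9 + 1 = 10)
j(g) = 5 + g
x(y) = 15*y (x(y) = y*(5 + 10) = y*15 = 15*y)
(x(A)*56)*(-85) = ((15*(-4))*56)*(-85) = -60*56*(-85) = -3360*(-85) = 285600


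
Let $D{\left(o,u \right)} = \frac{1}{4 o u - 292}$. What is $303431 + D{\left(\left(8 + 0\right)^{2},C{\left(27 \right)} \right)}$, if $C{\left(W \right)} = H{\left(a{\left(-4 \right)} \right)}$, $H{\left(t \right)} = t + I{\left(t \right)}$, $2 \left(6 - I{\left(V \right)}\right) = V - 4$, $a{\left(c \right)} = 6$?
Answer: $\frac{765859845}{2524} \approx 3.0343 \cdot 10^{5}$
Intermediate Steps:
$I{\left(V \right)} = 8 - \frac{V}{2}$ ($I{\left(V \right)} = 6 - \frac{V - 4}{2} = 6 - \frac{-4 + V}{2} = 6 - \left(-2 + \frac{V}{2}\right) = 8 - \frac{V}{2}$)
$H{\left(t \right)} = 8 + \frac{t}{2}$ ($H{\left(t \right)} = t - \left(-8 + \frac{t}{2}\right) = 8 + \frac{t}{2}$)
$C{\left(W \right)} = 11$ ($C{\left(W \right)} = 8 + \frac{1}{2} \cdot 6 = 8 + 3 = 11$)
$D{\left(o,u \right)} = \frac{1}{-292 + 4 o u}$ ($D{\left(o,u \right)} = \frac{1}{4 o u - 292} = \frac{1}{-292 + 4 o u}$)
$303431 + D{\left(\left(8 + 0\right)^{2},C{\left(27 \right)} \right)} = 303431 + \frac{1}{4 \left(-73 + \left(8 + 0\right)^{2} \cdot 11\right)} = 303431 + \frac{1}{4 \left(-73 + 8^{2} \cdot 11\right)} = 303431 + \frac{1}{4 \left(-73 + 64 \cdot 11\right)} = 303431 + \frac{1}{4 \left(-73 + 704\right)} = 303431 + \frac{1}{4 \cdot 631} = 303431 + \frac{1}{4} \cdot \frac{1}{631} = 303431 + \frac{1}{2524} = \frac{765859845}{2524}$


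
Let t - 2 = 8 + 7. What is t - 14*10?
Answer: -123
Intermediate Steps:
t = 17 (t = 2 + (8 + 7) = 2 + 15 = 17)
t - 14*10 = 17 - 14*10 = 17 - 140 = -123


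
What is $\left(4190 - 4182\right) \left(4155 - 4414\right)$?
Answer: $-2072$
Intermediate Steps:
$\left(4190 - 4182\right) \left(4155 - 4414\right) = 8 \left(-259\right) = -2072$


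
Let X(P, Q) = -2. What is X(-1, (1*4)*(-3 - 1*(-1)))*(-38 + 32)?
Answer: 12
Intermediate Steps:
X(-1, (1*4)*(-3 - 1*(-1)))*(-38 + 32) = -2*(-38 + 32) = -2*(-6) = 12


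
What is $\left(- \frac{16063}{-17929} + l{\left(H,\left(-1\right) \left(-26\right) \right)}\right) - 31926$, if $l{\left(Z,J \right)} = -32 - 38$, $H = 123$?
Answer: $- \frac{573640221}{17929} \approx -31995.0$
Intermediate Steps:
$l{\left(Z,J \right)} = -70$
$\left(- \frac{16063}{-17929} + l{\left(H,\left(-1\right) \left(-26\right) \right)}\right) - 31926 = \left(- \frac{16063}{-17929} - 70\right) - 31926 = \left(\left(-16063\right) \left(- \frac{1}{17929}\right) - 70\right) - 31926 = \left(\frac{16063}{17929} - 70\right) - 31926 = - \frac{1238967}{17929} - 31926 = - \frac{573640221}{17929}$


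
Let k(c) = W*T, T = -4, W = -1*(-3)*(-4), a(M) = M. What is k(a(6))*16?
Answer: 768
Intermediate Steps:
W = -12 (W = 3*(-4) = -12)
k(c) = 48 (k(c) = -12*(-4) = 48)
k(a(6))*16 = 48*16 = 768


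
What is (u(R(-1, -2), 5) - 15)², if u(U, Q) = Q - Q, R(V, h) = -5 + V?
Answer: 225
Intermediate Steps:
u(U, Q) = 0
(u(R(-1, -2), 5) - 15)² = (0 - 15)² = (-15)² = 225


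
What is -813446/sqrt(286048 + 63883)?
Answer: -813446*sqrt(349931)/349931 ≈ -1375.1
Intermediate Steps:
-813446/sqrt(286048 + 63883) = -813446*sqrt(349931)/349931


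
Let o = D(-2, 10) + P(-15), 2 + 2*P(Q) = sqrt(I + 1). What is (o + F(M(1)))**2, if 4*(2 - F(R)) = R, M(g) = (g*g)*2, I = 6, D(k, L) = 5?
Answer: 32 + 11*sqrt(7)/2 ≈ 46.552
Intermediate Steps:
M(g) = 2*g**2 (M(g) = g**2*2 = 2*g**2)
F(R) = 2 - R/4
P(Q) = -1 + sqrt(7)/2 (P(Q) = -1 + sqrt(6 + 1)/2 = -1 + sqrt(7)/2)
o = 4 + sqrt(7)/2 (o = 5 + (-1 + sqrt(7)/2) = 4 + sqrt(7)/2 ≈ 5.3229)
(o + F(M(1)))**2 = ((4 + sqrt(7)/2) + (2 - 1**2/2))**2 = ((4 + sqrt(7)/2) + (2 - 1/2))**2 = ((4 + sqrt(7)/2) + 3/2)**2 = (11/2 + sqrt(7)/2)**2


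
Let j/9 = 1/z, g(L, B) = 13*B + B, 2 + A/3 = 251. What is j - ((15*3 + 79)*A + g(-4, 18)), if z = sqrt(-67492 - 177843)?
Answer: -92880 - 9*I*sqrt(245335)/245335 ≈ -92880.0 - 0.01817*I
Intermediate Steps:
A = 747 (A = -6 + 3*251 = -6 + 753 = 747)
g(L, B) = 14*B
z = I*sqrt(245335) (z = sqrt(-245335) = I*sqrt(245335) ≈ 495.31*I)
j = -9*I*sqrt(245335)/245335 (j = 9/((I*sqrt(245335))) = 9*(-I*sqrt(245335)/245335) = -9*I*sqrt(245335)/245335 ≈ -0.01817*I)
j - ((15*3 + 79)*A + g(-4, 18)) = -9*I*sqrt(245335)/245335 - ((15*3 + 79)*747 + 14*18) = -9*I*sqrt(245335)/245335 - ((45 + 79)*747 + 252) = -9*I*sqrt(245335)/245335 - (124*747 + 252) = -9*I*sqrt(245335)/245335 - (92628 + 252) = -9*I*sqrt(245335)/245335 - 1*92880 = -9*I*sqrt(245335)/245335 - 92880 = -92880 - 9*I*sqrt(245335)/245335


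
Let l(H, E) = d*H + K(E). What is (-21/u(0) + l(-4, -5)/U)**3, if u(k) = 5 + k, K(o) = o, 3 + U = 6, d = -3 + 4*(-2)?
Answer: 85184/125 ≈ 681.47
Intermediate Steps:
d = -11 (d = -3 - 8 = -11)
U = 3 (U = -3 + 6 = 3)
l(H, E) = E - 11*H (l(H, E) = -11*H + E = E - 11*H)
(-21/u(0) + l(-4, -5)/U)**3 = (-21/(5 + 0) + (-5 - 11*(-4))/3)**3 = (-21/5 + (-5 + 44)*(1/3))**3 = (-21*1/5 + 39*(1/3))**3 = (-21/5 + 13)**3 = (44/5)**3 = 85184/125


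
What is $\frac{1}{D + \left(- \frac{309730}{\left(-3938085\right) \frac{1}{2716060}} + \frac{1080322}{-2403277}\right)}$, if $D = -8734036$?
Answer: $- \frac{1892861820909}{16127975058954836878} \approx -1.1737 \cdot 10^{-7}$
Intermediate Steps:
$\frac{1}{D + \left(- \frac{309730}{\left(-3938085\right) \frac{1}{2716060}} + \frac{1080322}{-2403277}\right)} = \frac{1}{-8734036 + \left(- \frac{309730}{\left(-3938085\right) \frac{1}{2716060}} + \frac{1080322}{-2403277}\right)} = \frac{1}{-8734036 - \left(\frac{1080322}{2403277} + \frac{309730}{\left(-3938085\right) \frac{1}{2716060}}\right)} = \frac{1}{-8734036 - \left(\frac{1080322}{2403277} + \frac{309730}{- \frac{787617}{543212}}\right)} = \frac{1}{-8734036 - - \frac{404348227889921846}{1892861820909}} = \frac{1}{-8734036 + \left(\frac{168249052760}{787617} - \frac{1080322}{2403277}\right)} = \frac{1}{-8734036 + \frac{404348227889921846}{1892861820909}} = \frac{1}{- \frac{16127975058954836878}{1892861820909}} = - \frac{1892861820909}{16127975058954836878}$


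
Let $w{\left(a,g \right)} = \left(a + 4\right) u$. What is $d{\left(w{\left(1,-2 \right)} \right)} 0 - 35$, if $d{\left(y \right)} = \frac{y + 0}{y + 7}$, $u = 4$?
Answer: $-35$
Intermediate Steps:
$w{\left(a,g \right)} = 16 + 4 a$ ($w{\left(a,g \right)} = \left(a + 4\right) 4 = \left(4 + a\right) 4 = 16 + 4 a$)
$d{\left(y \right)} = \frac{y}{7 + y}$
$d{\left(w{\left(1,-2 \right)} \right)} 0 - 35 = \frac{16 + 4 \cdot 1}{7 + \left(16 + 4 \cdot 1\right)} 0 - 35 = \frac{16 + 4}{7 + \left(16 + 4\right)} 0 - 35 = \frac{20}{7 + 20} \cdot 0 - 35 = \frac{20}{27} \cdot 0 - 35 = 0 - 35 = -35$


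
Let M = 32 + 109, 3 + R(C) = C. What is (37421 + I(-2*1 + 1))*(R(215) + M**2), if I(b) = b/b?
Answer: 751920246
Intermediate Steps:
R(C) = -3 + C
M = 141
I(b) = 1
(37421 + I(-2*1 + 1))*(R(215) + M**2) = (37421 + 1)*((-3 + 215) + 141**2) = 37422*(212 + 19881) = 37422*20093 = 751920246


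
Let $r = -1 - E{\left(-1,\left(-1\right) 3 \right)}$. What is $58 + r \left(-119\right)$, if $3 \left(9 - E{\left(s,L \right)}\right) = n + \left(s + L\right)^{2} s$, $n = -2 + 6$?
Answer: $1724$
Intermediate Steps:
$n = 4$
$E{\left(s,L \right)} = \frac{23}{3} - \frac{s \left(L + s\right)^{2}}{3}$ ($E{\left(s,L \right)} = 9 - \frac{4 + \left(s + L\right)^{2} s}{3} = 9 - \frac{4 + \left(L + s\right)^{2} s}{3} = 9 - \frac{4 + s \left(L + s\right)^{2}}{3} = 9 - \left(\frac{4}{3} + \frac{s \left(L + s\right)^{2}}{3}\right) = \frac{23}{3} - \frac{s \left(L + s\right)^{2}}{3}$)
$r = -14$ ($r = -1 - \left(\frac{23}{3} - - \frac{\left(\left(-1\right) 3 - 1\right)^{2}}{3}\right) = -1 - \left(\frac{23}{3} - - \frac{\left(-3 - 1\right)^{2}}{3}\right) = -1 - \left(\frac{23}{3} - - \frac{\left(-4\right)^{2}}{3}\right) = -1 - \left(\frac{23}{3} - \left(- \frac{1}{3}\right) 16\right) = -1 - \left(\frac{23}{3} + \frac{16}{3}\right) = -1 - 13 = -14$)
$58 + r \left(-119\right) = 58 - -1666 = 58 + 1666 = 1724$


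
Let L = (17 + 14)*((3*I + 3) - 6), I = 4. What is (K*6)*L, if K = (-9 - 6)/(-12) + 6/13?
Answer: 74493/26 ≈ 2865.1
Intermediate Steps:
K = 89/52 (K = -15*(-1/12) + 6*(1/13) = 5/4 + 6/13 = 89/52 ≈ 1.7115)
L = 279 (L = (17 + 14)*((3*4 + 3) - 6) = 31*((12 + 3) - 6) = 31*(15 - 6) = 31*9 = 279)
(K*6)*L = ((89/52)*6)*279 = (267/26)*279 = 74493/26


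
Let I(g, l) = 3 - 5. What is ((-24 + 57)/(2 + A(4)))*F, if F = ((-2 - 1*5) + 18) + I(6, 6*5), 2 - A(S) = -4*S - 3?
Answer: 297/23 ≈ 12.913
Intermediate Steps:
I(g, l) = -2
A(S) = 5 + 4*S (A(S) = 2 - (-4*S - 3) = 2 - (-3 - 4*S) = 2 + (3 + 4*S) = 5 + 4*S)
F = 9 (F = ((-2 - 1*5) + 18) - 2 = ((-2 - 5) + 18) - 2 = (-7 + 18) - 2 = 11 - 2 = 9)
((-24 + 57)/(2 + A(4)))*F = ((-24 + 57)/(2 + (5 + 4*4)))*9 = (33/(2 + (5 + 16)))*9 = (33/(2 + 21))*9 = (33/23)*9 = 297/23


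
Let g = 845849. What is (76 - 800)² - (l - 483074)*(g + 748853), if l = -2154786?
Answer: 4206601141896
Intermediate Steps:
(76 - 800)² - (l - 483074)*(g + 748853) = (76 - 800)² - (-2154786 - 483074)*(845849 + 748853) = (-724)² - (-2637860)*1594702 = 524176 - 1*(-4206600617720) = 524176 + 4206600617720 = 4206601141896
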